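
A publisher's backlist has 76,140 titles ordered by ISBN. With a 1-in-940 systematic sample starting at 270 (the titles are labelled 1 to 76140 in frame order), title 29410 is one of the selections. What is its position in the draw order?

32

k = 940
position = (29410 − 270)/940 + 1 = 29140/940 + 1 = 31 + 1 = 32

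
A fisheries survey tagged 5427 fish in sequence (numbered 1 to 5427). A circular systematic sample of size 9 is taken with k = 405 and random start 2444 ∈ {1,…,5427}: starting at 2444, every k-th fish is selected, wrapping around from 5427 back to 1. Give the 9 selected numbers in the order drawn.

2444, 2849, 3254, 3659, 4064, 4469, 4874, 5279, 257

Selection 1: 2444
Selection 2: 2444 + 405 = 2849
Selection 3: 2849 + 405 = 3254
Selection 4: 3254 + 405 = 3659
Selection 5: 3659 + 405 = 4064
Selection 6: 4064 + 405 = 4469
Selection 7: 4469 + 405 = 4874
Selection 8: 4874 + 405 = 5279
Selection 9: 5279 + 405 = 5684 → 5684 − 5427 = 257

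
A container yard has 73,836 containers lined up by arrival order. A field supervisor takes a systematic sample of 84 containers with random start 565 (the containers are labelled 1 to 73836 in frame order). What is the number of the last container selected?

73522

k = 73836/84 = 879
84th selection = r + (84−1)·k = 565 + 83×879 = 565 + 72957 = 73522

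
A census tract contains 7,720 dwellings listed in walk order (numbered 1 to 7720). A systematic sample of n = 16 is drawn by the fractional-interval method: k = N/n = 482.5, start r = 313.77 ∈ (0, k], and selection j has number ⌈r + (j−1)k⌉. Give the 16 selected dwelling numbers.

314, 797, 1279, 1762, 2244, 2727, 3209, 3692, 4174, 4657, 5139, 5622, 6104, 6587, 7069, 7552

j=1: r + 0k = 313.77 → ⌈·⌉ = 314
j=2: r + 1k = 796.27 → ⌈·⌉ = 797
j=3: r + 2k = 1278.77 → ⌈·⌉ = 1279
j=4: r + 3k = 1761.27 → ⌈·⌉ = 1762
j=5: r + 4k = 2243.77 → ⌈·⌉ = 2244
j=6: r + 5k = 2726.27 → ⌈·⌉ = 2727
j=7: r + 6k = 3208.77 → ⌈·⌉ = 3209
j=8: r + 7k = 3691.27 → ⌈·⌉ = 3692
j=9: r + 8k = 4173.77 → ⌈·⌉ = 4174
j=10: r + 9k = 4656.27 → ⌈·⌉ = 4657
j=11: r + 10k = 5138.77 → ⌈·⌉ = 5139
j=12: r + 11k = 5621.27 → ⌈·⌉ = 5622
j=13: r + 12k = 6103.77 → ⌈·⌉ = 6104
j=14: r + 13k = 6586.27 → ⌈·⌉ = 6587
j=15: r + 14k = 7068.77 → ⌈·⌉ = 7069
j=16: r + 15k = 7551.27 → ⌈·⌉ = 7552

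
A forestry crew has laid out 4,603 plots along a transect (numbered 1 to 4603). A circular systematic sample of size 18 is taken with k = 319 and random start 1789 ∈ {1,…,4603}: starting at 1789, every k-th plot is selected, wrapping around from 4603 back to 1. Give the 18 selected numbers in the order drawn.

Selection 1: 1789
Selection 2: 1789 + 319 = 2108
Selection 3: 2108 + 319 = 2427
Selection 4: 2427 + 319 = 2746
Selection 5: 2746 + 319 = 3065
Selection 6: 3065 + 319 = 3384
Selection 7: 3384 + 319 = 3703
Selection 8: 3703 + 319 = 4022
Selection 9: 4022 + 319 = 4341
Selection 10: 4341 + 319 = 4660 → 4660 − 4603 = 57
Selection 11: 57 + 319 = 376
Selection 12: 376 + 319 = 695
Selection 13: 695 + 319 = 1014
Selection 14: 1014 + 319 = 1333
Selection 15: 1333 + 319 = 1652
Selection 16: 1652 + 319 = 1971
Selection 17: 1971 + 319 = 2290
Selection 18: 2290 + 319 = 2609

1789, 2108, 2427, 2746, 3065, 3384, 3703, 4022, 4341, 57, 376, 695, 1014, 1333, 1652, 1971, 2290, 2609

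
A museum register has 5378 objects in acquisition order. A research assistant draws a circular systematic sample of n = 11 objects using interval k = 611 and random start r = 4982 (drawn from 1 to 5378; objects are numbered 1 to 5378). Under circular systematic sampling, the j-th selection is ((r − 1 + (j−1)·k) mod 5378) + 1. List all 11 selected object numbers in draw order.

Selection 1: 4982
Selection 2: 4982 + 611 = 5593 → 5593 − 5378 = 215
Selection 3: 215 + 611 = 826
Selection 4: 826 + 611 = 1437
Selection 5: 1437 + 611 = 2048
Selection 6: 2048 + 611 = 2659
Selection 7: 2659 + 611 = 3270
Selection 8: 3270 + 611 = 3881
Selection 9: 3881 + 611 = 4492
Selection 10: 4492 + 611 = 5103
Selection 11: 5103 + 611 = 5714 → 5714 − 5378 = 336

4982, 215, 826, 1437, 2048, 2659, 3270, 3881, 4492, 5103, 336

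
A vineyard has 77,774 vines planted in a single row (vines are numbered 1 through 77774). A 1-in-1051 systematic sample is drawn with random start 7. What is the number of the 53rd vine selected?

k = 1051
53rd selection = r + (53−1)·k = 7 + 52×1051 = 7 + 54652 = 54659

54659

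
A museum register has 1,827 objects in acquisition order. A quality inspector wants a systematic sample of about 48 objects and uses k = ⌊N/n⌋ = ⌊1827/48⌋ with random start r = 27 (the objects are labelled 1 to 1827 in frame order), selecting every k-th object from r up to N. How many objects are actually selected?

48

k = ⌊1827/48⌋ = 38
Achieved size = ⌊(1827 − 27)/38⌋ + 1 = ⌊1800/38⌋ + 1 = 47 + 1 = 48
(last selection: 27 + 47×38 = 1813 ≤ 1827; next would be 1851 > 1827)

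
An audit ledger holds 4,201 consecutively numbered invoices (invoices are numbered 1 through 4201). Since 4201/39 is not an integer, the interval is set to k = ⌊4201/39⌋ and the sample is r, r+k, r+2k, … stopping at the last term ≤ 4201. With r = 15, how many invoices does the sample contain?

40

k = ⌊4201/39⌋ = 107
Achieved size = ⌊(4201 − 15)/107⌋ + 1 = ⌊4186/107⌋ + 1 = 39 + 1 = 40
(last selection: 15 + 39×107 = 4188 ≤ 4201; next would be 4295 > 4201)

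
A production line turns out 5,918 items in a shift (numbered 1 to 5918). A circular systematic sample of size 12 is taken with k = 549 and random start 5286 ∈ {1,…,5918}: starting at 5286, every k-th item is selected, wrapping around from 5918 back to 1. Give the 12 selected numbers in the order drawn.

5286, 5835, 466, 1015, 1564, 2113, 2662, 3211, 3760, 4309, 4858, 5407

Selection 1: 5286
Selection 2: 5286 + 549 = 5835
Selection 3: 5835 + 549 = 6384 → 6384 − 5918 = 466
Selection 4: 466 + 549 = 1015
Selection 5: 1015 + 549 = 1564
Selection 6: 1564 + 549 = 2113
Selection 7: 2113 + 549 = 2662
Selection 8: 2662 + 549 = 3211
Selection 9: 3211 + 549 = 3760
Selection 10: 3760 + 549 = 4309
Selection 11: 4309 + 549 = 4858
Selection 12: 4858 + 549 = 5407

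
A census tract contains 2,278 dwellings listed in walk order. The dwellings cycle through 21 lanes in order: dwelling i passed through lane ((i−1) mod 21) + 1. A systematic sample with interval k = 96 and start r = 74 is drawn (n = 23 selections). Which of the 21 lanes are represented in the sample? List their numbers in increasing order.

2, 5, 8, 11, 14, 17, 20

Consecutive selections differ by k = 96, so their lane numbers differ by 96 mod 21 = 12.
gcd(96, 21) = 3, so the sample visits 21/3 = 7 distinct residues mod 21.
Start 74 is lane 11; the lanes hit are 2, 5, 8, 11, 14, 17, 20.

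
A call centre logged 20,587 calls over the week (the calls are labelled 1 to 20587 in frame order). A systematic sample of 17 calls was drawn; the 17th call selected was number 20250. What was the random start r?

874

k = 20587/17 = 1211
r = 20250 − (17−1)×1211 = 20250 − 19376 = 874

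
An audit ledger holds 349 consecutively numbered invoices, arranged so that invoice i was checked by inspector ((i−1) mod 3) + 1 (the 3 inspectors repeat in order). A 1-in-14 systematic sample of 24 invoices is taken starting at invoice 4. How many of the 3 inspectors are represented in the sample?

Consecutive selections differ by k = 14, so their inspector numbers differ by 14 mod 3 = 2.
gcd(14, 3) = 1, so the sample visits 3/1 = 3 distinct residues mod 3.
Start 4 is inspector 1; the inspectors hit are 1, 2, 3.

3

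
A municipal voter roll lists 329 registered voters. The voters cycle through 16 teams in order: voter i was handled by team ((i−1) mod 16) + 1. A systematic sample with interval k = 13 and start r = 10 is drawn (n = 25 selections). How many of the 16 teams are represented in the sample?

Consecutive selections differ by k = 13, so their team numbers differ by 13 mod 16 = 13.
gcd(13, 16) = 1, so the sample visits 16/1 = 16 distinct residues mod 16.
Start 10 is team 10; the teams hit are 1, 2, 3, 4, 5, 6, 7, 8, 9, 10, 11, 12, 13, 14, 15, 16.

16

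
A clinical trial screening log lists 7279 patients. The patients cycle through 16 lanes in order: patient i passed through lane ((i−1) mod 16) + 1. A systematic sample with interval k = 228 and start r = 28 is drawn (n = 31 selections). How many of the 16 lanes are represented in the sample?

4

Consecutive selections differ by k = 228, so their lane numbers differ by 228 mod 16 = 4.
gcd(228, 16) = 4, so the sample visits 16/4 = 4 distinct residues mod 16.
Start 28 is lane 12; the lanes hit are 4, 8, 12, 16.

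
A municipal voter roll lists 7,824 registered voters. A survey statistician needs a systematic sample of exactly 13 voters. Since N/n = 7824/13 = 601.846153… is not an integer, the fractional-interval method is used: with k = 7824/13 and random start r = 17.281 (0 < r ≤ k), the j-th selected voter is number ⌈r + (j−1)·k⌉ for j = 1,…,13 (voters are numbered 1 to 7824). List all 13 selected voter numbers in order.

j=1: r + 0k = 17.281 → ⌈·⌉ = 18
j=2: r + 1k = 619.127153… → ⌈·⌉ = 620
j=3: r + 2k = 1220.973307… → ⌈·⌉ = 1221
j=4: r + 3k = 1822.819461… → ⌈·⌉ = 1823
j=5: r + 4k = 2424.665615… → ⌈·⌉ = 2425
j=6: r + 5k = 3026.511769… → ⌈·⌉ = 3027
j=7: r + 6k = 3628.357923… → ⌈·⌉ = 3629
j=8: r + 7k = 4230.204076… → ⌈·⌉ = 4231
j=9: r + 8k = 4832.050230… → ⌈·⌉ = 4833
j=10: r + 9k = 5433.896384… → ⌈·⌉ = 5434
j=11: r + 10k = 6035.742538… → ⌈·⌉ = 6036
j=12: r + 11k = 6637.588692… → ⌈·⌉ = 6638
j=13: r + 12k = 7239.434846… → ⌈·⌉ = 7240

18, 620, 1221, 1823, 2425, 3027, 3629, 4231, 4833, 5434, 6036, 6638, 7240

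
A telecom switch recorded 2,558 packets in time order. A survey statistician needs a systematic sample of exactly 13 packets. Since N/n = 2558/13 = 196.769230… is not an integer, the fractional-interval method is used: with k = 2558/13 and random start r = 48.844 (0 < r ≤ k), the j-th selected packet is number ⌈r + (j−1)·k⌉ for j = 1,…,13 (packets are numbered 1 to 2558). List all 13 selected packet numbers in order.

49, 246, 443, 640, 836, 1033, 1230, 1427, 1623, 1820, 2017, 2214, 2411

j=1: r + 0k = 48.844 → ⌈·⌉ = 49
j=2: r + 1k = 245.613230… → ⌈·⌉ = 246
j=3: r + 2k = 442.382461… → ⌈·⌉ = 443
j=4: r + 3k = 639.151692… → ⌈·⌉ = 640
j=5: r + 4k = 835.920923… → ⌈·⌉ = 836
j=6: r + 5k = 1032.690153… → ⌈·⌉ = 1033
j=7: r + 6k = 1229.459384… → ⌈·⌉ = 1230
j=8: r + 7k = 1426.228615… → ⌈·⌉ = 1427
j=9: r + 8k = 1622.997846… → ⌈·⌉ = 1623
j=10: r + 9k = 1819.767076… → ⌈·⌉ = 1820
j=11: r + 10k = 2016.536307… → ⌈·⌉ = 2017
j=12: r + 11k = 2213.305538… → ⌈·⌉ = 2214
j=13: r + 12k = 2410.074769… → ⌈·⌉ = 2411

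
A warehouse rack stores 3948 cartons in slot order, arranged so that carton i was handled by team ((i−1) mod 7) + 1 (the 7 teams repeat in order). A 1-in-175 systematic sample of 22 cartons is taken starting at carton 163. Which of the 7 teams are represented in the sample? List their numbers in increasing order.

Consecutive selections differ by k = 175, so their team numbers differ by 175 mod 7 = 0.
gcd(175, 7) = 7, so the sample visits 7/7 = 1 distinct residues mod 7.
Start 163 is team 2; the teams hit are 2.

2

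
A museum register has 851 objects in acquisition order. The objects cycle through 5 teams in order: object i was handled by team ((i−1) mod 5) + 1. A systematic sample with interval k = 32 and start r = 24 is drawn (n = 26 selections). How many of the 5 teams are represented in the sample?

Consecutive selections differ by k = 32, so their team numbers differ by 32 mod 5 = 2.
gcd(32, 5) = 1, so the sample visits 5/1 = 5 distinct residues mod 5.
Start 24 is team 4; the teams hit are 1, 2, 3, 4, 5.

5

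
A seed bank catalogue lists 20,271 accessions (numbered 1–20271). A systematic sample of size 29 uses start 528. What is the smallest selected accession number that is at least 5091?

5421

k = 20271/29 = 699
Steps past start: ⌈(5091 − 528)/699⌉ = ⌈4563/699⌉ = 7
Selected accession: 528 + 7×699 = 5421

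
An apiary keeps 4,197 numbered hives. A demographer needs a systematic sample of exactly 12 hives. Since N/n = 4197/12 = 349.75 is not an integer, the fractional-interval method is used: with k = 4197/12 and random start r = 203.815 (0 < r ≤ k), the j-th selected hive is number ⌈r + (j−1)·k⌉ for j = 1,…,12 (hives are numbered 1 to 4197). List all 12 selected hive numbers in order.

j=1: r + 0k = 203.815 → ⌈·⌉ = 204
j=2: r + 1k = 553.565 → ⌈·⌉ = 554
j=3: r + 2k = 903.315 → ⌈·⌉ = 904
j=4: r + 3k = 1253.065 → ⌈·⌉ = 1254
j=5: r + 4k = 1602.815 → ⌈·⌉ = 1603
j=6: r + 5k = 1952.565 → ⌈·⌉ = 1953
j=7: r + 6k = 2302.315 → ⌈·⌉ = 2303
j=8: r + 7k = 2652.065 → ⌈·⌉ = 2653
j=9: r + 8k = 3001.815 → ⌈·⌉ = 3002
j=10: r + 9k = 3351.565 → ⌈·⌉ = 3352
j=11: r + 10k = 3701.315 → ⌈·⌉ = 3702
j=12: r + 11k = 4051.065 → ⌈·⌉ = 4052

204, 554, 904, 1254, 1603, 1953, 2303, 2653, 3002, 3352, 3702, 4052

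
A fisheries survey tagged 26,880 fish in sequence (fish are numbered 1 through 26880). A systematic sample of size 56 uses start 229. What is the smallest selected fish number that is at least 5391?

5509

k = 26880/56 = 480
Steps past start: ⌈(5391 − 229)/480⌉ = ⌈5162/480⌉ = 11
Selected fish: 229 + 11×480 = 5509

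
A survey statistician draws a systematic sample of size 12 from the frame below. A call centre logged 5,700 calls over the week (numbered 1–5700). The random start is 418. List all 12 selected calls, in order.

k = N/n = 5700/12 = 475
call 1: 418
call 2: 418 + 475 = 893
call 3: 893 + 475 = 1368
call 4: 1368 + 475 = 1843
call 5: 1843 + 475 = 2318
call 6: 2318 + 475 = 2793
call 7: 2793 + 475 = 3268
call 8: 3268 + 475 = 3743
call 9: 3743 + 475 = 4218
call 10: 4218 + 475 = 4693
call 11: 4693 + 475 = 5168
call 12: 5168 + 475 = 5643

418, 893, 1368, 1843, 2318, 2793, 3268, 3743, 4218, 4693, 5168, 5643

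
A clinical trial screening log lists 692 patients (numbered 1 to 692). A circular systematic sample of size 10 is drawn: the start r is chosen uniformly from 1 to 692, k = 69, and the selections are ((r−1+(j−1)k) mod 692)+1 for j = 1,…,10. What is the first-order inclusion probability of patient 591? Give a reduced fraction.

5/346

For each position j, as r ranges over 1…692 the j-th selection hits every patient exactly once, so patient 591 is selected for exactly 10 of the 692 starts.
Inclusion probability = 10/692 = 5/346.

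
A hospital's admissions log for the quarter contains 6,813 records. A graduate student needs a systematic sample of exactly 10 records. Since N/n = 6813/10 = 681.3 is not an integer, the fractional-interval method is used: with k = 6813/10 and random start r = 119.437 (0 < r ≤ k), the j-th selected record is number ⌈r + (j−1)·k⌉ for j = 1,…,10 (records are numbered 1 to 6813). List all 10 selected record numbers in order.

j=1: r + 0k = 119.437 → ⌈·⌉ = 120
j=2: r + 1k = 800.737 → ⌈·⌉ = 801
j=3: r + 2k = 1482.037 → ⌈·⌉ = 1483
j=4: r + 3k = 2163.337 → ⌈·⌉ = 2164
j=5: r + 4k = 2844.637 → ⌈·⌉ = 2845
j=6: r + 5k = 3525.937 → ⌈·⌉ = 3526
j=7: r + 6k = 4207.237 → ⌈·⌉ = 4208
j=8: r + 7k = 4888.537 → ⌈·⌉ = 4889
j=9: r + 8k = 5569.837 → ⌈·⌉ = 5570
j=10: r + 9k = 6251.137 → ⌈·⌉ = 6252

120, 801, 1483, 2164, 2845, 3526, 4208, 4889, 5570, 6252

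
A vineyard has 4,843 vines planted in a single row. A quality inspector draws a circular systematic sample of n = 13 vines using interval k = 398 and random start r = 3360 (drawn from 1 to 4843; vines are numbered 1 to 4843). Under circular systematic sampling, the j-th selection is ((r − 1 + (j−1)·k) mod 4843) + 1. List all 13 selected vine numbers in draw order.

3360, 3758, 4156, 4554, 109, 507, 905, 1303, 1701, 2099, 2497, 2895, 3293

Selection 1: 3360
Selection 2: 3360 + 398 = 3758
Selection 3: 3758 + 398 = 4156
Selection 4: 4156 + 398 = 4554
Selection 5: 4554 + 398 = 4952 → 4952 − 4843 = 109
Selection 6: 109 + 398 = 507
Selection 7: 507 + 398 = 905
Selection 8: 905 + 398 = 1303
Selection 9: 1303 + 398 = 1701
Selection 10: 1701 + 398 = 2099
Selection 11: 2099 + 398 = 2497
Selection 12: 2497 + 398 = 2895
Selection 13: 2895 + 398 = 3293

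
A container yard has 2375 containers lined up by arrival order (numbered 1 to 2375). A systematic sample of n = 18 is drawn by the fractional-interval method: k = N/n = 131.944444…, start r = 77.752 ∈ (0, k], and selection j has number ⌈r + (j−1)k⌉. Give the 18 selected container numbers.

78, 210, 342, 474, 606, 738, 870, 1002, 1134, 1266, 1398, 1530, 1662, 1794, 1925, 2057, 2189, 2321

j=1: r + 0k = 77.752 → ⌈·⌉ = 78
j=2: r + 1k = 209.696444… → ⌈·⌉ = 210
j=3: r + 2k = 341.640888… → ⌈·⌉ = 342
j=4: r + 3k = 473.585333… → ⌈·⌉ = 474
j=5: r + 4k = 605.529777… → ⌈·⌉ = 606
j=6: r + 5k = 737.474222… → ⌈·⌉ = 738
j=7: r + 6k = 869.418666… → ⌈·⌉ = 870
j=8: r + 7k = 1001.363111… → ⌈·⌉ = 1002
j=9: r + 8k = 1133.307555… → ⌈·⌉ = 1134
j=10: r + 9k = 1265.252 → ⌈·⌉ = 1266
j=11: r + 10k = 1397.196444… → ⌈·⌉ = 1398
j=12: r + 11k = 1529.140888… → ⌈·⌉ = 1530
j=13: r + 12k = 1661.085333… → ⌈·⌉ = 1662
j=14: r + 13k = 1793.029777… → ⌈·⌉ = 1794
j=15: r + 14k = 1924.974222… → ⌈·⌉ = 1925
j=16: r + 15k = 2056.918666… → ⌈·⌉ = 2057
j=17: r + 16k = 2188.863111… → ⌈·⌉ = 2189
j=18: r + 17k = 2320.807555… → ⌈·⌉ = 2321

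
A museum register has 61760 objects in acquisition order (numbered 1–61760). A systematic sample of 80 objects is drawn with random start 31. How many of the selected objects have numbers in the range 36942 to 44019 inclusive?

k = 61760/80 = 772
First selection ≥ 36942: 31 + ⌈(36942−31)/772⌉·772 = 31 + 48×772 = 37087
Last selection ≤ 44019: 31 + ⌊(44019−31)/772⌋·772 = 31 + 56×772 = 43263
Count = 56 − 48 + 1 = 9

9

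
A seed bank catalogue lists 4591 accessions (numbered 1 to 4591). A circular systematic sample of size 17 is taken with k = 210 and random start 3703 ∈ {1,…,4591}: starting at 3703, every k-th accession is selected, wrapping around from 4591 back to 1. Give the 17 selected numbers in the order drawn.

3703, 3913, 4123, 4333, 4543, 162, 372, 582, 792, 1002, 1212, 1422, 1632, 1842, 2052, 2262, 2472

Selection 1: 3703
Selection 2: 3703 + 210 = 3913
Selection 3: 3913 + 210 = 4123
Selection 4: 4123 + 210 = 4333
Selection 5: 4333 + 210 = 4543
Selection 6: 4543 + 210 = 4753 → 4753 − 4591 = 162
Selection 7: 162 + 210 = 372
Selection 8: 372 + 210 = 582
Selection 9: 582 + 210 = 792
Selection 10: 792 + 210 = 1002
Selection 11: 1002 + 210 = 1212
Selection 12: 1212 + 210 = 1422
Selection 13: 1422 + 210 = 1632
Selection 14: 1632 + 210 = 1842
Selection 15: 1842 + 210 = 2052
Selection 16: 2052 + 210 = 2262
Selection 17: 2262 + 210 = 2472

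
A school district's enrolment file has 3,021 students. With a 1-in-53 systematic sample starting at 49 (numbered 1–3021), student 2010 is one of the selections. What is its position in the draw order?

k = 53
position = (2010 − 49)/53 + 1 = 1961/53 + 1 = 37 + 1 = 38

38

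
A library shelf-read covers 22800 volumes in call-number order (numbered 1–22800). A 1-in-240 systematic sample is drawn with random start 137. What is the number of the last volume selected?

k = 240
95th selection = r + (95−1)·k = 137 + 94×240 = 137 + 22560 = 22697

22697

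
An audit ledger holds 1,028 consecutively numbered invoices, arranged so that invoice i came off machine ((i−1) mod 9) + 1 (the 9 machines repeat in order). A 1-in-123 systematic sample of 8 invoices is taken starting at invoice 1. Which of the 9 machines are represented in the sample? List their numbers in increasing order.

Consecutive selections differ by k = 123, so their machine numbers differ by 123 mod 9 = 6.
gcd(123, 9) = 3, so the sample visits 9/3 = 3 distinct residues mod 9.
Start 1 is machine 1; the machines hit are 1, 4, 7.

1, 4, 7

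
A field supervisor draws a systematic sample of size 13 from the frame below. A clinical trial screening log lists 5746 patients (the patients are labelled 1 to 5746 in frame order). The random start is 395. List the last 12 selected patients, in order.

k = N/n = 5746/13 = 442
2nd selection = 395 + 1×442 = 837
3rd: 837 + 442 = 1279
4th: 1279 + 442 = 1721
5th: 1721 + 442 = 2163
6th: 2163 + 442 = 2605
7th: 2605 + 442 = 3047
8th: 3047 + 442 = 3489
9th: 3489 + 442 = 3931
10th: 3931 + 442 = 4373
11th: 4373 + 442 = 4815
12th: 4815 + 442 = 5257
13th: 5257 + 442 = 5699

837, 1279, 1721, 2163, 2605, 3047, 3489, 3931, 4373, 4815, 5257, 5699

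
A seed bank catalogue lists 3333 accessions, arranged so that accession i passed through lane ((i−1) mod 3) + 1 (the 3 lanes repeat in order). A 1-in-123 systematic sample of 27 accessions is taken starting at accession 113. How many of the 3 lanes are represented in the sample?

1

Consecutive selections differ by k = 123, so their lane numbers differ by 123 mod 3 = 0.
gcd(123, 3) = 3, so the sample visits 3/3 = 1 distinct residues mod 3.
Start 113 is lane 2; the lanes hit are 2.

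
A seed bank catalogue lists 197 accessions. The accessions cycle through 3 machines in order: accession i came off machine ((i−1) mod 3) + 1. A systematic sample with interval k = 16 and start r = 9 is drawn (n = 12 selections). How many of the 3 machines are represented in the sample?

Consecutive selections differ by k = 16, so their machine numbers differ by 16 mod 3 = 1.
gcd(16, 3) = 1, so the sample visits 3/1 = 3 distinct residues mod 3.
Start 9 is machine 3; the machines hit are 1, 2, 3.

3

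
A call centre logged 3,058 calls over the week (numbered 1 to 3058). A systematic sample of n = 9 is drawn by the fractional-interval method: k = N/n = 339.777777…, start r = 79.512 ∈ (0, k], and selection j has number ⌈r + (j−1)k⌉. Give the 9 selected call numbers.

j=1: r + 0k = 79.512 → ⌈·⌉ = 80
j=2: r + 1k = 419.289777… → ⌈·⌉ = 420
j=3: r + 2k = 759.067555… → ⌈·⌉ = 760
j=4: r + 3k = 1098.845333… → ⌈·⌉ = 1099
j=5: r + 4k = 1438.623111… → ⌈·⌉ = 1439
j=6: r + 5k = 1778.400888… → ⌈·⌉ = 1779
j=7: r + 6k = 2118.178666… → ⌈·⌉ = 2119
j=8: r + 7k = 2457.956444… → ⌈·⌉ = 2458
j=9: r + 8k = 2797.734222… → ⌈·⌉ = 2798

80, 420, 760, 1099, 1439, 1779, 2119, 2458, 2798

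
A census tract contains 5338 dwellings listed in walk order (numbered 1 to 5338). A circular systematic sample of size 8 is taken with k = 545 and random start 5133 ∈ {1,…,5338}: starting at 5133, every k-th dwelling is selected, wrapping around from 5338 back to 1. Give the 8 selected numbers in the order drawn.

Selection 1: 5133
Selection 2: 5133 + 545 = 5678 → 5678 − 5338 = 340
Selection 3: 340 + 545 = 885
Selection 4: 885 + 545 = 1430
Selection 5: 1430 + 545 = 1975
Selection 6: 1975 + 545 = 2520
Selection 7: 2520 + 545 = 3065
Selection 8: 3065 + 545 = 3610

5133, 340, 885, 1430, 1975, 2520, 3065, 3610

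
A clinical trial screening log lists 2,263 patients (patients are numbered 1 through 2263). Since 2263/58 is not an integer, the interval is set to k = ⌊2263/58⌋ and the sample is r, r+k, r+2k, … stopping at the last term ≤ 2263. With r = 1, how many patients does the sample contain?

k = ⌊2263/58⌋ = 39
Achieved size = ⌊(2263 − 1)/39⌋ + 1 = ⌊2262/39⌋ + 1 = 58 + 1 = 59
(last selection: 1 + 58×39 = 2263 ≤ 2263; next would be 2302 > 2263)

59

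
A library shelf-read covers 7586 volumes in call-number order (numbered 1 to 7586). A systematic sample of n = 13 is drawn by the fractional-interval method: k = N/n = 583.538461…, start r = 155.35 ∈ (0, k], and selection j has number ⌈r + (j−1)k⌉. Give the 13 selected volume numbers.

j=1: r + 0k = 155.35 → ⌈·⌉ = 156
j=2: r + 1k = 738.888461… → ⌈·⌉ = 739
j=3: r + 2k = 1322.426923… → ⌈·⌉ = 1323
j=4: r + 3k = 1905.965384… → ⌈·⌉ = 1906
j=5: r + 4k = 2489.503846… → ⌈·⌉ = 2490
j=6: r + 5k = 3073.042307… → ⌈·⌉ = 3074
j=7: r + 6k = 3656.580769… → ⌈·⌉ = 3657
j=8: r + 7k = 4240.119230… → ⌈·⌉ = 4241
j=9: r + 8k = 4823.657692… → ⌈·⌉ = 4824
j=10: r + 9k = 5407.196153… → ⌈·⌉ = 5408
j=11: r + 10k = 5990.734615… → ⌈·⌉ = 5991
j=12: r + 11k = 6574.273076… → ⌈·⌉ = 6575
j=13: r + 12k = 7157.811538… → ⌈·⌉ = 7158

156, 739, 1323, 1906, 2490, 3074, 3657, 4241, 4824, 5408, 5991, 6575, 7158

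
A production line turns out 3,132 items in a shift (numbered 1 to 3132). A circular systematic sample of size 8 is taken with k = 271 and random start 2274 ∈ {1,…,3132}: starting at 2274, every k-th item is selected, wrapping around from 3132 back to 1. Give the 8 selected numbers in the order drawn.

Selection 1: 2274
Selection 2: 2274 + 271 = 2545
Selection 3: 2545 + 271 = 2816
Selection 4: 2816 + 271 = 3087
Selection 5: 3087 + 271 = 3358 → 3358 − 3132 = 226
Selection 6: 226 + 271 = 497
Selection 7: 497 + 271 = 768
Selection 8: 768 + 271 = 1039

2274, 2545, 2816, 3087, 226, 497, 768, 1039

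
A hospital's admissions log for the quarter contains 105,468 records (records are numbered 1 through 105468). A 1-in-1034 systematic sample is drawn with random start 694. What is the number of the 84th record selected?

k = 1034
84th selection = r + (84−1)·k = 694 + 83×1034 = 694 + 85822 = 86516

86516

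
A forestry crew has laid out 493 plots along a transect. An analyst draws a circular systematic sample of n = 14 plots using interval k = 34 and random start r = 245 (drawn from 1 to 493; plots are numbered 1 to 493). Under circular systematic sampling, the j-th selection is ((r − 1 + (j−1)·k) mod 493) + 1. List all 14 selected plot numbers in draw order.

Selection 1: 245
Selection 2: 245 + 34 = 279
Selection 3: 279 + 34 = 313
Selection 4: 313 + 34 = 347
Selection 5: 347 + 34 = 381
Selection 6: 381 + 34 = 415
Selection 7: 415 + 34 = 449
Selection 8: 449 + 34 = 483
Selection 9: 483 + 34 = 517 → 517 − 493 = 24
Selection 10: 24 + 34 = 58
Selection 11: 58 + 34 = 92
Selection 12: 92 + 34 = 126
Selection 13: 126 + 34 = 160
Selection 14: 160 + 34 = 194

245, 279, 313, 347, 381, 415, 449, 483, 24, 58, 92, 126, 160, 194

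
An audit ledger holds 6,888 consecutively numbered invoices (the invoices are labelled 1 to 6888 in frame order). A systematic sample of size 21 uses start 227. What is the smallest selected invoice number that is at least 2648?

2851

k = 6888/21 = 328
Steps past start: ⌈(2648 − 227)/328⌉ = ⌈2421/328⌉ = 8
Selected invoice: 227 + 8×328 = 2851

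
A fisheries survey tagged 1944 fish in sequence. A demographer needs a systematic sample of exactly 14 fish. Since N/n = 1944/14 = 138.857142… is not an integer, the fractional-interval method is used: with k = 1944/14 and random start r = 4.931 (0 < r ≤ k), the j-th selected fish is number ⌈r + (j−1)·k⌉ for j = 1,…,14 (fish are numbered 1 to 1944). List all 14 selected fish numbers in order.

5, 144, 283, 422, 561, 700, 839, 977, 1116, 1255, 1394, 1533, 1672, 1811

j=1: r + 0k = 4.931 → ⌈·⌉ = 5
j=2: r + 1k = 143.788142… → ⌈·⌉ = 144
j=3: r + 2k = 282.645285… → ⌈·⌉ = 283
j=4: r + 3k = 421.502428… → ⌈·⌉ = 422
j=5: r + 4k = 560.359571… → ⌈·⌉ = 561
j=6: r + 5k = 699.216714… → ⌈·⌉ = 700
j=7: r + 6k = 838.073857… → ⌈·⌉ = 839
j=8: r + 7k = 976.931 → ⌈·⌉ = 977
j=9: r + 8k = 1115.788142… → ⌈·⌉ = 1116
j=10: r + 9k = 1254.645285… → ⌈·⌉ = 1255
j=11: r + 10k = 1393.502428… → ⌈·⌉ = 1394
j=12: r + 11k = 1532.359571… → ⌈·⌉ = 1533
j=13: r + 12k = 1671.216714… → ⌈·⌉ = 1672
j=14: r + 13k = 1810.073857… → ⌈·⌉ = 1811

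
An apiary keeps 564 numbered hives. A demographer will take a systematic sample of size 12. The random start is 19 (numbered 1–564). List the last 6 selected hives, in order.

k = N/n = 564/12 = 47
7th selection = 19 + 6×47 = 301
8th: 301 + 47 = 348
9th: 348 + 47 = 395
10th: 395 + 47 = 442
11th: 442 + 47 = 489
12th: 489 + 47 = 536

301, 348, 395, 442, 489, 536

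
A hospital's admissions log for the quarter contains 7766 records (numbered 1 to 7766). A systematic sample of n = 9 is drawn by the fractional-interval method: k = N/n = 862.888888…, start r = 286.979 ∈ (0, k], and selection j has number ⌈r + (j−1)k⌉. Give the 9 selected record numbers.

j=1: r + 0k = 286.979 → ⌈·⌉ = 287
j=2: r + 1k = 1149.867888… → ⌈·⌉ = 1150
j=3: r + 2k = 2012.756777… → ⌈·⌉ = 2013
j=4: r + 3k = 2875.645666… → ⌈·⌉ = 2876
j=5: r + 4k = 3738.534555… → ⌈·⌉ = 3739
j=6: r + 5k = 4601.423444… → ⌈·⌉ = 4602
j=7: r + 6k = 5464.312333… → ⌈·⌉ = 5465
j=8: r + 7k = 6327.201222… → ⌈·⌉ = 6328
j=9: r + 8k = 7190.090111… → ⌈·⌉ = 7191

287, 1150, 2013, 2876, 3739, 4602, 5465, 6328, 7191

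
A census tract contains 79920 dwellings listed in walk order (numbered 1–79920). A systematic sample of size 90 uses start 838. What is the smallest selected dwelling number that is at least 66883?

k = 79920/90 = 888
Steps past start: ⌈(66883 − 838)/888⌉ = ⌈66045/888⌉ = 75
Selected dwelling: 838 + 75×888 = 67438

67438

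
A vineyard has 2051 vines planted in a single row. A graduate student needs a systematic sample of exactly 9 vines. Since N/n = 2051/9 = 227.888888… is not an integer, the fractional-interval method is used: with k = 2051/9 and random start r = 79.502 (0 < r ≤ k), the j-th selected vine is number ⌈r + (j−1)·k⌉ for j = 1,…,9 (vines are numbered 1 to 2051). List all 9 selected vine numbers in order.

j=1: r + 0k = 79.502 → ⌈·⌉ = 80
j=2: r + 1k = 307.390888… → ⌈·⌉ = 308
j=3: r + 2k = 535.279777… → ⌈·⌉ = 536
j=4: r + 3k = 763.168666… → ⌈·⌉ = 764
j=5: r + 4k = 991.057555… → ⌈·⌉ = 992
j=6: r + 5k = 1218.946444… → ⌈·⌉ = 1219
j=7: r + 6k = 1446.835333… → ⌈·⌉ = 1447
j=8: r + 7k = 1674.724222… → ⌈·⌉ = 1675
j=9: r + 8k = 1902.613111… → ⌈·⌉ = 1903

80, 308, 536, 764, 992, 1219, 1447, 1675, 1903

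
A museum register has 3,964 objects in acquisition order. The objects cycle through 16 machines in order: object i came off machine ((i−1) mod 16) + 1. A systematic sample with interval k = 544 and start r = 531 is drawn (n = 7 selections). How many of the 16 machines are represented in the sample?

Consecutive selections differ by k = 544, so their machine numbers differ by 544 mod 16 = 0.
gcd(544, 16) = 16, so the sample visits 16/16 = 1 distinct residues mod 16.
Start 531 is machine 3; the machines hit are 3.

1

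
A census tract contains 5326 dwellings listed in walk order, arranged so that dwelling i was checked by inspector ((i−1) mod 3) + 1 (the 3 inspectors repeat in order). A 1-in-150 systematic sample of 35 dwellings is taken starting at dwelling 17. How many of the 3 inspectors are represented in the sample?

Consecutive selections differ by k = 150, so their inspector numbers differ by 150 mod 3 = 0.
gcd(150, 3) = 3, so the sample visits 3/3 = 1 distinct residues mod 3.
Start 17 is inspector 2; the inspectors hit are 2.

1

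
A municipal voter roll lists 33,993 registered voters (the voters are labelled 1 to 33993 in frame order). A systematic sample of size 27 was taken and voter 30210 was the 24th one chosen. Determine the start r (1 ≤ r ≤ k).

k = 33993/27 = 1259
r = 30210 − (24−1)×1259 = 30210 − 28957 = 1253

1253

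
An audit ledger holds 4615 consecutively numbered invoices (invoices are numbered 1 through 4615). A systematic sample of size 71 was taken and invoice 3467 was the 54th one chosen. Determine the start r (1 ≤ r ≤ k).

22

k = 4615/71 = 65
r = 3467 − (54−1)×65 = 3467 − 3445 = 22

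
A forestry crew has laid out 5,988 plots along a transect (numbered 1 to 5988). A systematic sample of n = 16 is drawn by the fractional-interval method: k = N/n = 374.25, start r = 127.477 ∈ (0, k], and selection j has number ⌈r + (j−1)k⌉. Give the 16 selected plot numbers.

128, 502, 876, 1251, 1625, 1999, 2373, 2748, 3122, 3496, 3870, 4245, 4619, 4993, 5367, 5742

j=1: r + 0k = 127.477 → ⌈·⌉ = 128
j=2: r + 1k = 501.727 → ⌈·⌉ = 502
j=3: r + 2k = 875.977 → ⌈·⌉ = 876
j=4: r + 3k = 1250.227 → ⌈·⌉ = 1251
j=5: r + 4k = 1624.477 → ⌈·⌉ = 1625
j=6: r + 5k = 1998.727 → ⌈·⌉ = 1999
j=7: r + 6k = 2372.977 → ⌈·⌉ = 2373
j=8: r + 7k = 2747.227 → ⌈·⌉ = 2748
j=9: r + 8k = 3121.477 → ⌈·⌉ = 3122
j=10: r + 9k = 3495.727 → ⌈·⌉ = 3496
j=11: r + 10k = 3869.977 → ⌈·⌉ = 3870
j=12: r + 11k = 4244.227 → ⌈·⌉ = 4245
j=13: r + 12k = 4618.477 → ⌈·⌉ = 4619
j=14: r + 13k = 4992.727 → ⌈·⌉ = 4993
j=15: r + 14k = 5366.977 → ⌈·⌉ = 5367
j=16: r + 15k = 5741.227 → ⌈·⌉ = 5742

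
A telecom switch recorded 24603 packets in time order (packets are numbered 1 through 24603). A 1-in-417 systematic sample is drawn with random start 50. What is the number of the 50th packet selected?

k = 417
50th selection = r + (50−1)·k = 50 + 49×417 = 50 + 20433 = 20483

20483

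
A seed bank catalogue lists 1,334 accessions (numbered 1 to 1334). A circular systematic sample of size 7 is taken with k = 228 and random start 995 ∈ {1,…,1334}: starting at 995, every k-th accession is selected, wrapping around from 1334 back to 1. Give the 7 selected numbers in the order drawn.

Selection 1: 995
Selection 2: 995 + 228 = 1223
Selection 3: 1223 + 228 = 1451 → 1451 − 1334 = 117
Selection 4: 117 + 228 = 345
Selection 5: 345 + 228 = 573
Selection 6: 573 + 228 = 801
Selection 7: 801 + 228 = 1029

995, 1223, 117, 345, 573, 801, 1029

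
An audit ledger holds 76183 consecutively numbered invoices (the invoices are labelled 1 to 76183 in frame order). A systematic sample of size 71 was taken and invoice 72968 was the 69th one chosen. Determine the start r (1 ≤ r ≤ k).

4

k = 76183/71 = 1073
r = 72968 − (69−1)×1073 = 72968 − 72964 = 4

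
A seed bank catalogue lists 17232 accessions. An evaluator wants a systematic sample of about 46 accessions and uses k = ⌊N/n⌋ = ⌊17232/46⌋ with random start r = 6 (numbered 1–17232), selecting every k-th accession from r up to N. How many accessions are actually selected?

k = ⌊17232/46⌋ = 374
Achieved size = ⌊(17232 − 6)/374⌋ + 1 = ⌊17226/374⌋ + 1 = 46 + 1 = 47
(last selection: 6 + 46×374 = 17210 ≤ 17232; next would be 17584 > 17232)

47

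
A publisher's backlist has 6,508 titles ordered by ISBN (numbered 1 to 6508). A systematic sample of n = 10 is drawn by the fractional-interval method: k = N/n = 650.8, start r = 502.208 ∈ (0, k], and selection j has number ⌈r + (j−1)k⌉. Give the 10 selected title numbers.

j=1: r + 0k = 502.208 → ⌈·⌉ = 503
j=2: r + 1k = 1153.008 → ⌈·⌉ = 1154
j=3: r + 2k = 1803.808 → ⌈·⌉ = 1804
j=4: r + 3k = 2454.608 → ⌈·⌉ = 2455
j=5: r + 4k = 3105.408 → ⌈·⌉ = 3106
j=6: r + 5k = 3756.208 → ⌈·⌉ = 3757
j=7: r + 6k = 4407.008 → ⌈·⌉ = 4408
j=8: r + 7k = 5057.808 → ⌈·⌉ = 5058
j=9: r + 8k = 5708.608 → ⌈·⌉ = 5709
j=10: r + 9k = 6359.408 → ⌈·⌉ = 6360

503, 1154, 1804, 2455, 3106, 3757, 4408, 5058, 5709, 6360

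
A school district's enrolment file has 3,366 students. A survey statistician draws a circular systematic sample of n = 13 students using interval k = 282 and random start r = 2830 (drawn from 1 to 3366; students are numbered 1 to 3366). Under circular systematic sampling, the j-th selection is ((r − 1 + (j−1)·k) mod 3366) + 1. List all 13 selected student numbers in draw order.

Selection 1: 2830
Selection 2: 2830 + 282 = 3112
Selection 3: 3112 + 282 = 3394 → 3394 − 3366 = 28
Selection 4: 28 + 282 = 310
Selection 5: 310 + 282 = 592
Selection 6: 592 + 282 = 874
Selection 7: 874 + 282 = 1156
Selection 8: 1156 + 282 = 1438
Selection 9: 1438 + 282 = 1720
Selection 10: 1720 + 282 = 2002
Selection 11: 2002 + 282 = 2284
Selection 12: 2284 + 282 = 2566
Selection 13: 2566 + 282 = 2848

2830, 3112, 28, 310, 592, 874, 1156, 1438, 1720, 2002, 2284, 2566, 2848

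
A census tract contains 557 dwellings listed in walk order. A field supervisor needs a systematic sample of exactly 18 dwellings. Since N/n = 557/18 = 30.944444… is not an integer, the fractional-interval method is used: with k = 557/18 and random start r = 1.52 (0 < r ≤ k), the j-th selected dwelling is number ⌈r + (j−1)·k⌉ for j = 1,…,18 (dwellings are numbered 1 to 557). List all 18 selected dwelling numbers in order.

2, 33, 64, 95, 126, 157, 188, 219, 250, 281, 311, 342, 373, 404, 435, 466, 497, 528

j=1: r + 0k = 1.52 → ⌈·⌉ = 2
j=2: r + 1k = 32.464444… → ⌈·⌉ = 33
j=3: r + 2k = 63.408888… → ⌈·⌉ = 64
j=4: r + 3k = 94.353333… → ⌈·⌉ = 95
j=5: r + 4k = 125.297777… → ⌈·⌉ = 126
j=6: r + 5k = 156.242222… → ⌈·⌉ = 157
j=7: r + 6k = 187.186666… → ⌈·⌉ = 188
j=8: r + 7k = 218.131111… → ⌈·⌉ = 219
j=9: r + 8k = 249.075555… → ⌈·⌉ = 250
j=10: r + 9k = 280.02 → ⌈·⌉ = 281
j=11: r + 10k = 310.964444… → ⌈·⌉ = 311
j=12: r + 11k = 341.908888… → ⌈·⌉ = 342
j=13: r + 12k = 372.853333… → ⌈·⌉ = 373
j=14: r + 13k = 403.797777… → ⌈·⌉ = 404
j=15: r + 14k = 434.742222… → ⌈·⌉ = 435
j=16: r + 15k = 465.686666… → ⌈·⌉ = 466
j=17: r + 16k = 496.631111… → ⌈·⌉ = 497
j=18: r + 17k = 527.575555… → ⌈·⌉ = 528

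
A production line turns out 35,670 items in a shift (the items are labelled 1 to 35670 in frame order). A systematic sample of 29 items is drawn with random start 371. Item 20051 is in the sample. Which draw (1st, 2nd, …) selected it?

k = 35670/29 = 1230
position = (20051 − 371)/1230 + 1 = 19680/1230 + 1 = 16 + 1 = 17

17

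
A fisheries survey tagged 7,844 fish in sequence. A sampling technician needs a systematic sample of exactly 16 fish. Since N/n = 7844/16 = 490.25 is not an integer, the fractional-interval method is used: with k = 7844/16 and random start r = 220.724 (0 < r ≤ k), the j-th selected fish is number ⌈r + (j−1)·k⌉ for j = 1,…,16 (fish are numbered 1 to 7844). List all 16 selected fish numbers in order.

j=1: r + 0k = 220.724 → ⌈·⌉ = 221
j=2: r + 1k = 710.974 → ⌈·⌉ = 711
j=3: r + 2k = 1201.224 → ⌈·⌉ = 1202
j=4: r + 3k = 1691.474 → ⌈·⌉ = 1692
j=5: r + 4k = 2181.724 → ⌈·⌉ = 2182
j=6: r + 5k = 2671.974 → ⌈·⌉ = 2672
j=7: r + 6k = 3162.224 → ⌈·⌉ = 3163
j=8: r + 7k = 3652.474 → ⌈·⌉ = 3653
j=9: r + 8k = 4142.724 → ⌈·⌉ = 4143
j=10: r + 9k = 4632.974 → ⌈·⌉ = 4633
j=11: r + 10k = 5123.224 → ⌈·⌉ = 5124
j=12: r + 11k = 5613.474 → ⌈·⌉ = 5614
j=13: r + 12k = 6103.724 → ⌈·⌉ = 6104
j=14: r + 13k = 6593.974 → ⌈·⌉ = 6594
j=15: r + 14k = 7084.224 → ⌈·⌉ = 7085
j=16: r + 15k = 7574.474 → ⌈·⌉ = 7575

221, 711, 1202, 1692, 2182, 2672, 3163, 3653, 4143, 4633, 5124, 5614, 6104, 6594, 7085, 7575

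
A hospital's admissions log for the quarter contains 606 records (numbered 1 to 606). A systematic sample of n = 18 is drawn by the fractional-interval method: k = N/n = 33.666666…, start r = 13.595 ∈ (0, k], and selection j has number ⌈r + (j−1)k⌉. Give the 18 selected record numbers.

14, 48, 81, 115, 149, 182, 216, 250, 283, 317, 351, 384, 418, 452, 485, 519, 553, 586

j=1: r + 0k = 13.595 → ⌈·⌉ = 14
j=2: r + 1k = 47.261666… → ⌈·⌉ = 48
j=3: r + 2k = 80.928333… → ⌈·⌉ = 81
j=4: r + 3k = 114.595 → ⌈·⌉ = 115
j=5: r + 4k = 148.261666… → ⌈·⌉ = 149
j=6: r + 5k = 181.928333… → ⌈·⌉ = 182
j=7: r + 6k = 215.595 → ⌈·⌉ = 216
j=8: r + 7k = 249.261666… → ⌈·⌉ = 250
j=9: r + 8k = 282.928333… → ⌈·⌉ = 283
j=10: r + 9k = 316.595 → ⌈·⌉ = 317
j=11: r + 10k = 350.261666… → ⌈·⌉ = 351
j=12: r + 11k = 383.928333… → ⌈·⌉ = 384
j=13: r + 12k = 417.595 → ⌈·⌉ = 418
j=14: r + 13k = 451.261666… → ⌈·⌉ = 452
j=15: r + 14k = 484.928333… → ⌈·⌉ = 485
j=16: r + 15k = 518.595 → ⌈·⌉ = 519
j=17: r + 16k = 552.261666… → ⌈·⌉ = 553
j=18: r + 17k = 585.928333… → ⌈·⌉ = 586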